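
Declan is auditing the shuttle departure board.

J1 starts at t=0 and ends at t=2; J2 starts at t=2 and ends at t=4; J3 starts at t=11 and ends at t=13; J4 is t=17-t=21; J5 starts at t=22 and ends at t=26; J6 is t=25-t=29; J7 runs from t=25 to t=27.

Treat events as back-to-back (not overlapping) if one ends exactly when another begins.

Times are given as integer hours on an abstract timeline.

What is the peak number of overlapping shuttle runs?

Sweep the timeline, counting +1 at each start and −1 at each end (ends before starts at a tie):
t=0 start J1 → 1
t=2 end J1 → 0
t=2 start J2 → 1
t=4 end J2 → 0
t=11 start J3 → 1
t=13 end J3 → 0
t=17 start J4 → 1
t=21 end J4 → 0
t=22 start J5 → 1
t=25 start J6 → 2
t=25 start J7 → 3
t=26 end J5 → 2
t=27 end J7 → 1
t=29 end J6 → 0
Peak is 3, at t=25 (J5, J6, J7).

3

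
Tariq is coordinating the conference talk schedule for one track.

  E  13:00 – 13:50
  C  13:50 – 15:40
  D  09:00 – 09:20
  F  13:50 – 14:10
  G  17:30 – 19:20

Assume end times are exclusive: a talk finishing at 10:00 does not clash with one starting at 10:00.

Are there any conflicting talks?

Yes

Sorted by start: D, E, C, F, G.
E starts after D ends, so nothing later overlaps D either.
C starts exactly when E ends (back-to-back, no overlap), so nothing later overlaps E either.
F starts before C ends → C and F overlap.
That's a conflict, so the schedule is not conflict-free.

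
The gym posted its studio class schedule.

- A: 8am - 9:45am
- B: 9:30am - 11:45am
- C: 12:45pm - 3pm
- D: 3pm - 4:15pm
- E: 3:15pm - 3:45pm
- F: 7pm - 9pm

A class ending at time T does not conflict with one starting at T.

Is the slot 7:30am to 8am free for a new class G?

Yes — the slot is free

A: starts 8am at or after G ends 8am → clear.
B: starts 9:30am at or after G ends 8am → clear.
C: starts 12:45pm at or after G ends 8am → clear.
D: starts 3pm at or after G ends 8am → clear.
E: starts 3:15pm at or after G ends 8am → clear.
F: starts 7pm at or after G ends 8am → clear.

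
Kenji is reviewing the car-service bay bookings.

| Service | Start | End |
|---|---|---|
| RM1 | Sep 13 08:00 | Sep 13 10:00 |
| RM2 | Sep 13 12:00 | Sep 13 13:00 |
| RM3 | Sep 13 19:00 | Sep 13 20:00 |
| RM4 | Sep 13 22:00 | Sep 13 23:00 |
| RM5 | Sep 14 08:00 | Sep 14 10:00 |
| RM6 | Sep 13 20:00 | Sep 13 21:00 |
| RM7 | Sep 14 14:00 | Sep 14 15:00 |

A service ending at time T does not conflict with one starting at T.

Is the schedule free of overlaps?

Yes

Two intervals overlap when each starts before the other ends.
Sorted by start: RM1, RM2, RM3, RM6, RM4, RM5, RM7.
RM2 starts after RM1 ends, so nothing later overlaps RM1 either.
RM3 starts after RM2 ends, so nothing later overlaps RM2 either.
RM6 starts exactly when RM3 ends (back-to-back, no overlap), so nothing later overlaps RM3 either.
RM4 starts after RM6 ends, so nothing later overlaps RM6 either.
RM5 starts after RM4 ends, so nothing later overlaps RM4 either.
RM7 starts after RM5 ends.
Every pair is clear; the schedule has no overlaps.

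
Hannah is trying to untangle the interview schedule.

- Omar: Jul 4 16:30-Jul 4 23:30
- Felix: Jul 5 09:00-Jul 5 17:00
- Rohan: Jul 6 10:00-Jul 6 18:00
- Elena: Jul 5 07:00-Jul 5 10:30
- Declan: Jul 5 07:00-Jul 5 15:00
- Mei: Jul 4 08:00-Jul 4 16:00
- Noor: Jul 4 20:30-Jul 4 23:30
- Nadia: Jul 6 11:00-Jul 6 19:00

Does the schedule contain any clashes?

Yes

Sorted by start: Mei, Omar, Noor, Elena, Declan, Felix, Rohan, Nadia.
Omar starts after Mei ends, so Mei has no further overlaps.
Noor starts before Omar ends → Omar and Noor overlap.
That's a conflict, so the schedule is not conflict-free.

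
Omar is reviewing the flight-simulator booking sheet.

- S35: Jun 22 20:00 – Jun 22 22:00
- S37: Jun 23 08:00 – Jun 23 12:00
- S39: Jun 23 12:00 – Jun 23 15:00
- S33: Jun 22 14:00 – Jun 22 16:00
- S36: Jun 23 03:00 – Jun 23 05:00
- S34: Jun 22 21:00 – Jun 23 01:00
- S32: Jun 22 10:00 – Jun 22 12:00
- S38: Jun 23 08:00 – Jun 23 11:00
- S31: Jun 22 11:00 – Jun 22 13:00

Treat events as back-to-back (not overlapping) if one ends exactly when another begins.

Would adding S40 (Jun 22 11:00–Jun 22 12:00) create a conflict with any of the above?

Yes — it overlaps S31, S32

S32: starts Jun 22 10:00 before S40 ends Jun 22 12:00, and ends Jun 22 12:00 after S40 starts Jun 22 11:00 → overlap.
S31: starts Jun 22 11:00 before S40 ends Jun 22 12:00, and ends Jun 22 13:00 after S40 starts Jun 22 11:00 → overlap.
S33: starts Jun 22 14:00 at or after S40 ends Jun 22 12:00 → clear.
S35: starts Jun 22 20:00 at or after S40 ends Jun 22 12:00 → clear.
S34: starts Jun 22 21:00 at or after S40 ends Jun 22 12:00 → clear.
S36: starts Jun 23 03:00 at or after S40 ends Jun 22 12:00 → clear.
S37: starts Jun 23 08:00 at or after S40 ends Jun 22 12:00 → clear.
S38: starts Jun 23 08:00 at or after S40 ends Jun 22 12:00 → clear.
S39: starts Jun 23 12:00 at or after S40 ends Jun 22 12:00 → clear.
S40 overlaps S31, S32.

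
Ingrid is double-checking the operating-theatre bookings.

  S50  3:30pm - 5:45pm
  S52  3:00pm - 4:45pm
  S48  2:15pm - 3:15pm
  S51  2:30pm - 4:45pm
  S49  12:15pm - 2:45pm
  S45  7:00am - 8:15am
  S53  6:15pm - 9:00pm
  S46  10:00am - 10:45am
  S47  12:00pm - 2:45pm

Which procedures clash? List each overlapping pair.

Two intervals overlap when each starts before the other ends.
Sorted by start: S45, S46, S47, S49, S48, S51, S52, S50, S53.
S46 starts after S45 ends, so S45 has no further overlaps.
S47 starts after S46 ends, so S46 has no further overlaps.
S49 starts before S47 ends → S47 and S49 overlap.
S48 starts before S47 ends → S47 and S48 overlap.
S51 starts before S47 ends → S47 and S51 overlap.
S52 starts after S47 ends, so S47 has no further overlaps.
S48 starts before S49 ends → S49 and S48 overlap.
S51 starts before S49 ends → S49 and S51 overlap.
S52 starts after S49 ends, so S49 has no further overlaps.
S51 starts before S48 ends → S48 and S51 overlap.
S52 starts before S48 ends → S48 and S52 overlap.
S50 starts after S48 ends, so S48 has no further overlaps.
S52 starts before S51 ends → S51 and S52 overlap.
S50 starts before S51 ends → S51 and S50 overlap.
S53 starts after S51 ends.
S50 starts before S52 ends → S52 and S50 overlap.
S53 starts after S52 ends.
S53 starts after S50 ends.

S47 & S48, S47 & S49, S47 & S51, S48 & S49, S48 & S51, S48 & S52, S49 & S51, S50 & S51, S50 & S52, S51 & S52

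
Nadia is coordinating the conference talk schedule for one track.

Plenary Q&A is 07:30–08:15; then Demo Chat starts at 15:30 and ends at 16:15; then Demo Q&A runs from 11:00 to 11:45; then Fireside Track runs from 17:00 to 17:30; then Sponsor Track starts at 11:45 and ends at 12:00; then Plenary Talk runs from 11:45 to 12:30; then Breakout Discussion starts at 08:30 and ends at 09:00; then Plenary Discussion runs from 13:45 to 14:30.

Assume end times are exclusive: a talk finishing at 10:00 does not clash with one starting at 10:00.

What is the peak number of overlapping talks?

2

Walk through starts and ends in time order (an end at T is processed before a start at T):
07:30 start Plenary Q&A → 1
08:15 end Plenary Q&A → 0
08:30 start Breakout Discussion → 1
09:00 end Breakout Discussion → 0
11:00 start Demo Q&A → 1
11:45 end Demo Q&A → 0
11:45 start Plenary Talk → 1
11:45 start Sponsor Track → 2
12:00 end Sponsor Track → 1
12:30 end Plenary Talk → 0
13:45 start Plenary Discussion → 1
14:30 end Plenary Discussion → 0
15:30 start Demo Chat → 1
16:15 end Demo Chat → 0
17:00 start Fireside Track → 1
17:30 end Fireside Track → 0
Peak is 2, at 11:45 (Plenary Talk, Sponsor Track).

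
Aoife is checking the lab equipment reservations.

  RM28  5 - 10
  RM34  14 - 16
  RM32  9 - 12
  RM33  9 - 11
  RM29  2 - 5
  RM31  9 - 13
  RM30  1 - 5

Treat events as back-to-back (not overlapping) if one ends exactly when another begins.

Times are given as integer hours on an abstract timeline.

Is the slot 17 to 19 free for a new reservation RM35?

Yes — the slot is free

RM30: ends 5 at or before RM35 starts 17 → clear.
RM29: ends 5 at or before RM35 starts 17 → clear.
RM28: ends 10 at or before RM35 starts 17 → clear.
RM31: ends 13 at or before RM35 starts 17 → clear.
RM32: ends 12 at or before RM35 starts 17 → clear.
RM33: ends 11 at or before RM35 starts 17 → clear.
RM34: ends 16 at or before RM35 starts 17 → clear.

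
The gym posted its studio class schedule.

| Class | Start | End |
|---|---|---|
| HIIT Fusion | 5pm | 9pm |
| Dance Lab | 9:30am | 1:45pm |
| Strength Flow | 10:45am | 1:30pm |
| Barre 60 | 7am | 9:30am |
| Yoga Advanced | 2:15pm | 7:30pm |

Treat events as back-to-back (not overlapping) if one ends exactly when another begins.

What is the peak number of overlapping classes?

2

Sweep the timeline, counting +1 at each start and −1 at each end (ends before starts at a tie):
7am start Barre 60 → 1
9:30am end Barre 60 → 0
9:30am start Dance Lab → 1
10:45am start Strength Flow → 2
1:30pm end Strength Flow → 1
1:45pm end Dance Lab → 0
2:15pm start Yoga Advanced → 1
5pm start HIIT Fusion → 2
7:30pm end Yoga Advanced → 1
9pm end HIIT Fusion → 0
Peak is 2, at 10:45am (Dance Lab, Strength Flow).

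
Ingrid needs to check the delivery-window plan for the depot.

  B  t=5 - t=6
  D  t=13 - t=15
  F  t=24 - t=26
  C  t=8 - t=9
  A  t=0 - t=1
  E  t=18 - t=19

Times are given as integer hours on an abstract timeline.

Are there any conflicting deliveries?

Sorted by start: A, B, C, D, E, F.
B starts after A ends, so nothing later overlaps A either.
C starts after B ends, so nothing later overlaps B either.
D starts after C ends, so nothing later overlaps C either.
E starts after D ends, so nothing later overlaps D either.
F starts after E ends.
Every pair is clear; the schedule has no overlaps.

No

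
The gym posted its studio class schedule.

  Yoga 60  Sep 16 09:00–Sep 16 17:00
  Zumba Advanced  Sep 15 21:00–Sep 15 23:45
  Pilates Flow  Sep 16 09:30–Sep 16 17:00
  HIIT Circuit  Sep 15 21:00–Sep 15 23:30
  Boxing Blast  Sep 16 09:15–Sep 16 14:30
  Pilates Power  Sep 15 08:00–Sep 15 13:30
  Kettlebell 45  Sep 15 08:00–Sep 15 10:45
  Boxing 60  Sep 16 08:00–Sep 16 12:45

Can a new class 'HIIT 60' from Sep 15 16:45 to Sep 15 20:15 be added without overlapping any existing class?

Yes — the slot is free

Kettlebell 45: ends Sep 15 10:45 at or before HIIT 60 starts Sep 15 16:45 → clear.
Pilates Power: ends Sep 15 13:30 at or before HIIT 60 starts Sep 15 16:45 → clear.
HIIT Circuit: starts Sep 15 21:00 at or after HIIT 60 ends Sep 15 20:15 → clear.
Zumba Advanced: starts Sep 15 21:00 at or after HIIT 60 ends Sep 15 20:15 → clear.
Boxing 60: starts Sep 16 08:00 at or after HIIT 60 ends Sep 15 20:15 → clear.
Yoga 60: starts Sep 16 09:00 at or after HIIT 60 ends Sep 15 20:15 → clear.
Boxing Blast: starts Sep 16 09:15 at or after HIIT 60 ends Sep 15 20:15 → clear.
Pilates Flow: starts Sep 16 09:30 at or after HIIT 60 ends Sep 15 20:15 → clear.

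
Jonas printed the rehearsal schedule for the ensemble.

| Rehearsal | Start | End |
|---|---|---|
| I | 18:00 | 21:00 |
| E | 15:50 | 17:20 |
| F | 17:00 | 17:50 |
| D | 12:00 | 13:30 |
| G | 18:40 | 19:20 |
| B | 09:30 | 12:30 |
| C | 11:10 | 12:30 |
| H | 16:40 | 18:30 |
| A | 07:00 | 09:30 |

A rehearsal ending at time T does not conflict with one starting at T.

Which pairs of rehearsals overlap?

Two intervals overlap when each starts before the other ends.
Sorted by start: A, B, C, D, E, H, F, I, G.
B starts exactly when A ends (back-to-back, no overlap); A is clear from here.
C starts before B ends → B and C overlap.
D starts before B ends → B and D overlap.
E starts after B ends; B is clear from here.
D starts before C ends → C and D overlap.
E starts after C ends; C is clear from here.
E starts after D ends; D is clear from here.
H starts before E ends → E and H overlap.
F starts before E ends → E and F overlap.
I starts after E ends; E is clear from here.
F starts before H ends → H and F overlap.
I starts before H ends → H and I overlap.
G starts after H ends.
I starts after F ends; F is clear from here.
G starts before I ends → I and G overlap.

B & C, B & D, C & D, E & F, E & H, F & H, G & I, H & I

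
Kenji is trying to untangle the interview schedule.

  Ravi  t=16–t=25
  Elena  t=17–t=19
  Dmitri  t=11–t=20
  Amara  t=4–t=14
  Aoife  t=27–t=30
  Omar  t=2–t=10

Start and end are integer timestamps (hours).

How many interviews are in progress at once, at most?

Sweep the timeline, counting +1 at each start and −1 at each end (ends before starts at a tie):
t=2 start Omar → 1
t=4 start Amara → 2
t=10 end Omar → 1
t=11 start Dmitri → 2
t=14 end Amara → 1
t=16 start Ravi → 2
t=17 start Elena → 3
t=19 end Elena → 2
t=20 end Dmitri → 1
t=25 end Ravi → 0
t=27 start Aoife → 1
t=30 end Aoife → 0
Peak is 3, at t=17 (Dmitri, Elena, Ravi).

3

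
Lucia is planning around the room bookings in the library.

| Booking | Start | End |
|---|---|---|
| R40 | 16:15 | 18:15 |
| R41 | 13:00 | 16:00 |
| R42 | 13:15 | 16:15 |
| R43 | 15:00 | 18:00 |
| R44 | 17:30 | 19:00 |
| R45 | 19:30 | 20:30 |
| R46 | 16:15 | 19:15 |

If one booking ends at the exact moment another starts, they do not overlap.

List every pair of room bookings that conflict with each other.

Sorted by start: R41, R42, R43, R40, R46, R44, R45.
R42 starts before R41 ends → R41 and R42 overlap.
R43 starts before R41 ends → R41 and R43 overlap.
R40 starts after R41 ends — done with R41.
R43 starts before R42 ends → R42 and R43 overlap.
R40 starts exactly when R42 ends (back-to-back, no overlap) — done with R42.
R40 starts before R43 ends → R43 and R40 overlap.
R46 starts before R43 ends → R43 and R46 overlap.
R44 starts before R43 ends → R43 and R44 overlap.
R45 starts after R43 ends.
R46 starts before R40 ends → R40 and R46 overlap.
R44 starts before R40 ends → R40 and R44 overlap.
R45 starts after R40 ends.
R44 starts before R46 ends → R46 and R44 overlap.
R45 starts after R46 ends.
R45 starts after R44 ends.

R40 & R43, R40 & R44, R40 & R46, R41 & R42, R41 & R43, R42 & R43, R43 & R44, R43 & R46, R44 & R46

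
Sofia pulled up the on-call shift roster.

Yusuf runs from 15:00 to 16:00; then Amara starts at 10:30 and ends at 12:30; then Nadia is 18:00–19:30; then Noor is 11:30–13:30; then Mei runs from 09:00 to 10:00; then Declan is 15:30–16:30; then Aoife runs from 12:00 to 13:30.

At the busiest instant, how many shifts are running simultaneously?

3

Sweep the timeline, counting +1 at each start and −1 at each end (ends before starts at a tie):
09:00 start Mei → 1
10:00 end Mei → 0
10:30 start Amara → 1
11:30 start Noor → 2
12:00 start Aoife → 3
12:30 end Amara → 2
13:30 end Aoife → 1
13:30 end Noor → 0
15:00 start Yusuf → 1
15:30 start Declan → 2
16:00 end Yusuf → 1
16:30 end Declan → 0
18:00 start Nadia → 1
19:30 end Nadia → 0
Peak is 3, at 12:00 (Amara, Aoife, Noor).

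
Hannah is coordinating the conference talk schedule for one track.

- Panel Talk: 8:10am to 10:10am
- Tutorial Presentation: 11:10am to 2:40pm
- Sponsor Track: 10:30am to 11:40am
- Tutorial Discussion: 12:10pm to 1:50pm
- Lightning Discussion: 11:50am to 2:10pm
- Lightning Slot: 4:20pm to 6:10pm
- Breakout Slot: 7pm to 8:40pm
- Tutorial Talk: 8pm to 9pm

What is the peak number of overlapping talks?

Walk through starts and ends in time order (an end at T is processed before a start at T):
8:10am start Panel Talk → 1
10:10am end Panel Talk → 0
10:30am start Sponsor Track → 1
11:10am start Tutorial Presentation → 2
11:40am end Sponsor Track → 1
11:50am start Lightning Discussion → 2
12:10pm start Tutorial Discussion → 3
1:50pm end Tutorial Discussion → 2
2:10pm end Lightning Discussion → 1
2:40pm end Tutorial Presentation → 0
4:20pm start Lightning Slot → 1
6:10pm end Lightning Slot → 0
7pm start Breakout Slot → 1
8pm start Tutorial Talk → 2
8:40pm end Breakout Slot → 1
9pm end Tutorial Talk → 0
Peak is 3, at 12:10pm (Lightning Discussion, Tutorial Discussion, Tutorial Presentation).

3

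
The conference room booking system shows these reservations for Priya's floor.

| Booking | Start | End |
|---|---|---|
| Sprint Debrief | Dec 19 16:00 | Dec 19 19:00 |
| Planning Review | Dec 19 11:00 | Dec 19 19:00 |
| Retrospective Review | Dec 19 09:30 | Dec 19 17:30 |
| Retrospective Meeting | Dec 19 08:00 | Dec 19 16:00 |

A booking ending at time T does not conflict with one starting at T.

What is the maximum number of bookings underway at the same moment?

Walk through starts and ends in time order (an end at T is processed before a start at T):
Dec 19 08:00 start Retrospective Meeting → 1
Dec 19 09:30 start Retrospective Review → 2
Dec 19 11:00 start Planning Review → 3
Dec 19 16:00 end Retrospective Meeting → 2
Dec 19 16:00 start Sprint Debrief → 3
Dec 19 17:30 end Retrospective Review → 2
Dec 19 19:00 end Planning Review → 1
Dec 19 19:00 end Sprint Debrief → 0
Peak is 3, at Dec 19 11:00 (Planning Review, Retrospective Meeting, Retrospective Review).

3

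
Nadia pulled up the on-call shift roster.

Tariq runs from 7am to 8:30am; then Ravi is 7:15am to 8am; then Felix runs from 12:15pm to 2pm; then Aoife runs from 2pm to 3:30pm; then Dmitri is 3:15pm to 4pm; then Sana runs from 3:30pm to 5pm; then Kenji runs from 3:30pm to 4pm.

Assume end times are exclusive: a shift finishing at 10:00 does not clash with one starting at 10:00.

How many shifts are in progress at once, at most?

3

Sweep the timeline, counting +1 at each start and −1 at each end (ends before starts at a tie):
7am start Tariq → 1
7:15am start Ravi → 2
8am end Ravi → 1
8:30am end Tariq → 0
12:15pm start Felix → 1
2pm end Felix → 0
2pm start Aoife → 1
3:15pm start Dmitri → 2
3:30pm end Aoife → 1
3:30pm start Kenji → 2
3:30pm start Sana → 3
4pm end Dmitri → 2
4pm end Kenji → 1
5pm end Sana → 0
Peak is 3, at 3:30pm (Dmitri, Kenji, Sana).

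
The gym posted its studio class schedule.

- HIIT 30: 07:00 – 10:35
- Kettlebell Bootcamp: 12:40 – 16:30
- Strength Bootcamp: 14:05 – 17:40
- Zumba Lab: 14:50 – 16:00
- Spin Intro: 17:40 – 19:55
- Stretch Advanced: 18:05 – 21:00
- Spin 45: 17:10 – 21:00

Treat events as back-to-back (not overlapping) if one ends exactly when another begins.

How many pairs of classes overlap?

7

Sorted by start: HIIT 30, Kettlebell Bootcamp, Strength Bootcamp, Zumba Lab, Spin 45, Spin Intro, Stretch Advanced.
Kettlebell Bootcamp starts after HIIT 30 ends — done with HIIT 30.
Strength Bootcamp starts before Kettlebell Bootcamp ends → Kettlebell Bootcamp and Strength Bootcamp overlap.
Zumba Lab starts before Kettlebell Bootcamp ends → Kettlebell Bootcamp and Zumba Lab overlap.
Spin 45 starts after Kettlebell Bootcamp ends — done with Kettlebell Bootcamp.
Zumba Lab starts before Strength Bootcamp ends → Strength Bootcamp and Zumba Lab overlap.
Spin 45 starts before Strength Bootcamp ends → Strength Bootcamp and Spin 45 overlap.
Spin Intro starts exactly when Strength Bootcamp ends (back-to-back, no overlap) — done with Strength Bootcamp.
Spin 45 starts after Zumba Lab ends — done with Zumba Lab.
Spin Intro starts before Spin 45 ends → Spin 45 and Spin Intro overlap.
Stretch Advanced starts before Spin 45 ends → Spin 45 and Stretch Advanced overlap.
Stretch Advanced starts before Spin Intro ends → Spin Intro and Stretch Advanced overlap.
Overlapping pairs: Kettlebell Bootcamp & Strength Bootcamp, Kettlebell Bootcamp & Zumba Lab, Spin 45 & Spin Intro, Spin 45 & Strength Bootcamp, Spin 45 & Stretch Advanced, Spin Intro & Stretch Advanced, Strength Bootcamp & Zumba Lab — 7 in total.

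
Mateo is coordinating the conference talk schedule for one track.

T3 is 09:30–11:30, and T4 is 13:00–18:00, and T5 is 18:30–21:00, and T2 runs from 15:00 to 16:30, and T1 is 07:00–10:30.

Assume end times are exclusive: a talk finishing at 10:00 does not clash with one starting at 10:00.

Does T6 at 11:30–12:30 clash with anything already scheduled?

No — it doesn't clash with anything

T1: ends 10:30 at or before T6 starts 11:30 → clear.
T3: ends 11:30 at or before T6 starts 11:30 → clear.
T4: starts 13:00 at or after T6 ends 12:30 → clear.
T2: starts 15:00 at or after T6 ends 12:30 → clear.
T5: starts 18:30 at or after T6 ends 12:30 → clear.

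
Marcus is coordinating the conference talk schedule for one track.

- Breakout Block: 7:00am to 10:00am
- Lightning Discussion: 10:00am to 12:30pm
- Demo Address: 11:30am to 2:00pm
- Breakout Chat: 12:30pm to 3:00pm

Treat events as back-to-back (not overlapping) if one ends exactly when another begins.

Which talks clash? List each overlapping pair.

Sorted by start: Breakout Block, Lightning Discussion, Demo Address, Breakout Chat.
Lightning Discussion starts exactly when Breakout Block ends (back-to-back, no overlap), so nothing later overlaps Breakout Block either.
Demo Address starts before Lightning Discussion ends → Lightning Discussion and Demo Address overlap.
Breakout Chat starts exactly when Lightning Discussion ends (back-to-back, no overlap).
Breakout Chat starts before Demo Address ends → Demo Address and Breakout Chat overlap.

Breakout Chat & Demo Address, Demo Address & Lightning Discussion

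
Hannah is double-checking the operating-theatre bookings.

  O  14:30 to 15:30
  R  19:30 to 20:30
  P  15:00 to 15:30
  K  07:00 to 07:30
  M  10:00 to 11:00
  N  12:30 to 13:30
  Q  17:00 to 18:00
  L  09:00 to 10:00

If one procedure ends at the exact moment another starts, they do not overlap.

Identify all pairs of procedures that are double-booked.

Sorted by start: K, L, M, N, O, P, Q, R.
L starts after K ends; K is clear from here.
M starts exactly when L ends (back-to-back, no overlap); L is clear from here.
N starts after M ends; M is clear from here.
O starts after N ends; N is clear from here.
P starts before O ends → O and P overlap.
Q starts after O ends; O is clear from here.
Q starts after P ends; P is clear from here.
R starts after Q ends.

O & P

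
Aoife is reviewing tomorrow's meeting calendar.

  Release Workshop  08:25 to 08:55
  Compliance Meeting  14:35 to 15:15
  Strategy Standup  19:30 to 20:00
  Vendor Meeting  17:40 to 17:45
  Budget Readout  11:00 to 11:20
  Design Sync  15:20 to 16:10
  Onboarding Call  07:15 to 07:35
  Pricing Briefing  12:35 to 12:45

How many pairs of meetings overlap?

0

Sorted by start: Onboarding Call, Release Workshop, Budget Readout, Pricing Briefing, Compliance Meeting, Design Sync, Vendor Meeting, Strategy Standup.
Release Workshop starts after Onboarding Call ends, so nothing later overlaps Onboarding Call either.
Budget Readout starts after Release Workshop ends, so nothing later overlaps Release Workshop either.
Pricing Briefing starts after Budget Readout ends, so nothing later overlaps Budget Readout either.
Compliance Meeting starts after Pricing Briefing ends, so nothing later overlaps Pricing Briefing either.
Design Sync starts after Compliance Meeting ends, so nothing later overlaps Compliance Meeting either.
Vendor Meeting starts after Design Sync ends, so nothing later overlaps Design Sync either.
Strategy Standup starts after Vendor Meeting ends.
No pair overlaps.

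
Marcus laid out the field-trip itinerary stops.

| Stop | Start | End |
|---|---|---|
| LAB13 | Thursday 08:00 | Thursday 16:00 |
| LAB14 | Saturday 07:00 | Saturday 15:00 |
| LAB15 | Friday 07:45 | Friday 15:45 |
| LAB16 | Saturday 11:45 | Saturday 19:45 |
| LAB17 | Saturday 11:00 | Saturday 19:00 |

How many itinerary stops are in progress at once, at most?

Walk through starts and ends in time order (an end at T is processed before a start at T):
Thursday 08:00 start LAB13 → 1
Thursday 16:00 end LAB13 → 0
Friday 07:45 start LAB15 → 1
Friday 15:45 end LAB15 → 0
Saturday 07:00 start LAB14 → 1
Saturday 11:00 start LAB17 → 2
Saturday 11:45 start LAB16 → 3
Saturday 15:00 end LAB14 → 2
Saturday 19:00 end LAB17 → 1
Saturday 19:45 end LAB16 → 0
Peak is 3, at Saturday 11:45 (LAB14, LAB16, LAB17).

3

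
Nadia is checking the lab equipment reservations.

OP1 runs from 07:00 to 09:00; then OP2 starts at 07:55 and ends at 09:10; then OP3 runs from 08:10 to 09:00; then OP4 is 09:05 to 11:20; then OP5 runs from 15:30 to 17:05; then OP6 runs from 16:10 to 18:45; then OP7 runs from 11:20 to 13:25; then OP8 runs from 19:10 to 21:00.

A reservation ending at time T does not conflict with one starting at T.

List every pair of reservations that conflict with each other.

OP1 & OP2, OP1 & OP3, OP2 & OP3, OP2 & OP4, OP5 & OP6

Sorted by start: OP1, OP2, OP3, OP4, OP7, OP5, OP6, OP8.
OP2 starts before OP1 ends → OP1 and OP2 overlap.
OP3 starts before OP1 ends → OP1 and OP3 overlap.
OP4 starts after OP1 ends, so OP1 has no further overlaps.
OP3 starts before OP2 ends → OP2 and OP3 overlap.
OP4 starts before OP2 ends → OP2 and OP4 overlap.
OP7 starts after OP2 ends, so OP2 has no further overlaps.
OP4 starts after OP3 ends, so OP3 has no further overlaps.
OP7 starts exactly when OP4 ends (back-to-back, no overlap), so OP4 has no further overlaps.
OP5 starts after OP7 ends, so OP7 has no further overlaps.
OP6 starts before OP5 ends → OP5 and OP6 overlap.
OP8 starts after OP5 ends.
OP8 starts after OP6 ends.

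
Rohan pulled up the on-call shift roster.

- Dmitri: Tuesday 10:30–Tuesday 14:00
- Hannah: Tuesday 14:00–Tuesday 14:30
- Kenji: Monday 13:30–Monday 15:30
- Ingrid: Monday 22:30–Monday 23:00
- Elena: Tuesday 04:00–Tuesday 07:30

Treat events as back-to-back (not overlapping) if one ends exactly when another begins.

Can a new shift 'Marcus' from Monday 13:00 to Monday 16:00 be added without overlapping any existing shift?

Kenji: starts Monday 13:30 before Marcus ends Monday 16:00, and ends Monday 15:30 after Marcus starts Monday 13:00 → overlap.
Ingrid: starts Monday 22:30 at or after Marcus ends Monday 16:00 → clear.
Elena: starts Tuesday 04:00 at or after Marcus ends Monday 16:00 → clear.
Dmitri: starts Tuesday 10:30 at or after Marcus ends Monday 16:00 → clear.
Hannah: starts Tuesday 14:00 at or after Marcus ends Monday 16:00 → clear.
Marcus overlaps Kenji.

No — it overlaps Kenji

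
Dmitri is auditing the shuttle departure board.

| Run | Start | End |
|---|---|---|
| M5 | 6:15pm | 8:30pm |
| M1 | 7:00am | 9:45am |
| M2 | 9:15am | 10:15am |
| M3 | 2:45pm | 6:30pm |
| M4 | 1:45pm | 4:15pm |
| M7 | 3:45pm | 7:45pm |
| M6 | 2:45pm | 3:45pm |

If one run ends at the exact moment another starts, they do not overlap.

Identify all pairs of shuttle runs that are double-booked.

Check each pair: they overlap iff neither finishes before the other starts.
Sorted by start: M1, M2, M4, M3, M6, M7, M5.
M2 starts before M1 ends → M1 and M2 overlap.
M4 starts after M1 ends, so nothing later overlaps M1 either.
M4 starts after M2 ends, so nothing later overlaps M2 either.
M3 starts before M4 ends → M4 and M3 overlap.
M6 starts before M4 ends → M4 and M6 overlap.
M7 starts before M4 ends → M4 and M7 overlap.
M5 starts after M4 ends.
M6 starts before M3 ends → M3 and M6 overlap.
M7 starts before M3 ends → M3 and M7 overlap.
M5 starts before M3 ends → M3 and M5 overlap.
M7 starts exactly when M6 ends (back-to-back, no overlap), so nothing later overlaps M6 either.
M5 starts before M7 ends → M7 and M5 overlap.

M1 & M2, M3 & M4, M3 & M5, M3 & M6, M3 & M7, M4 & M6, M4 & M7, M5 & M7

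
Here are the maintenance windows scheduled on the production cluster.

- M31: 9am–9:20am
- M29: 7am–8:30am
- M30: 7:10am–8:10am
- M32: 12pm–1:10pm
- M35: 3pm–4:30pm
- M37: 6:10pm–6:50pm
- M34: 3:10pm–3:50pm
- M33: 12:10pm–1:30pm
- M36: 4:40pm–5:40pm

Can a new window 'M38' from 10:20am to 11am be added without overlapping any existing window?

Yes — the slot is free

M29: ends 8:30am at or before M38 starts 10:20am → clear.
M30: ends 8:10am at or before M38 starts 10:20am → clear.
M31: ends 9:20am at or before M38 starts 10:20am → clear.
M32: starts 12pm at or after M38 ends 11am → clear.
M33: starts 12:10pm at or after M38 ends 11am → clear.
M35: starts 3pm at or after M38 ends 11am → clear.
M34: starts 3:10pm at or after M38 ends 11am → clear.
M36: starts 4:40pm at or after M38 ends 11am → clear.
M37: starts 6:10pm at or after M38 ends 11am → clear.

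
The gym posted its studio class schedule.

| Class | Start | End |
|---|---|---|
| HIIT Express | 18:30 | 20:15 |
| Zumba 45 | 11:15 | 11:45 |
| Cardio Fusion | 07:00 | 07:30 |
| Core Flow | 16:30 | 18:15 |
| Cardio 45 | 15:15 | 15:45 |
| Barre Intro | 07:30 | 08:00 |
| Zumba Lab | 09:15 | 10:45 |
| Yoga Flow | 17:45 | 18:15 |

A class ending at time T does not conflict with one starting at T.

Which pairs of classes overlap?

Check each pair: they overlap iff neither finishes before the other starts.
Sorted by start: Cardio Fusion, Barre Intro, Zumba Lab, Zumba 45, Cardio 45, Core Flow, Yoga Flow, HIIT Express.
Barre Intro starts exactly when Cardio Fusion ends (back-to-back, no overlap) — done with Cardio Fusion.
Zumba Lab starts after Barre Intro ends — done with Barre Intro.
Zumba 45 starts after Zumba Lab ends — done with Zumba Lab.
Cardio 45 starts after Zumba 45 ends — done with Zumba 45.
Core Flow starts after Cardio 45 ends — done with Cardio 45.
Yoga Flow starts before Core Flow ends → Core Flow and Yoga Flow overlap.
HIIT Express starts after Core Flow ends.
HIIT Express starts after Yoga Flow ends.

Core Flow & Yoga Flow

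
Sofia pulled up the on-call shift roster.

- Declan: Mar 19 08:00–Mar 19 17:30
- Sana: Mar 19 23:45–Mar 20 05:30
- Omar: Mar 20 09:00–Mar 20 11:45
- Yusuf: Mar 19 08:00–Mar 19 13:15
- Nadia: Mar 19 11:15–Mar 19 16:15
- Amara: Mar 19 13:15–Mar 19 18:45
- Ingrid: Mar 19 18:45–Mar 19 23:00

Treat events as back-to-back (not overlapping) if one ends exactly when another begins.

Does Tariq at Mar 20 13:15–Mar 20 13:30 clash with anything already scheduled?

No — it doesn't clash with anything

Yusuf: ends Mar 19 13:15 at or before Tariq starts Mar 20 13:15 → clear.
Declan: ends Mar 19 17:30 at or before Tariq starts Mar 20 13:15 → clear.
Nadia: ends Mar 19 16:15 at or before Tariq starts Mar 20 13:15 → clear.
Amara: ends Mar 19 18:45 at or before Tariq starts Mar 20 13:15 → clear.
Ingrid: ends Mar 19 23:00 at or before Tariq starts Mar 20 13:15 → clear.
Sana: ends Mar 20 05:30 at or before Tariq starts Mar 20 13:15 → clear.
Omar: ends Mar 20 11:45 at or before Tariq starts Mar 20 13:15 → clear.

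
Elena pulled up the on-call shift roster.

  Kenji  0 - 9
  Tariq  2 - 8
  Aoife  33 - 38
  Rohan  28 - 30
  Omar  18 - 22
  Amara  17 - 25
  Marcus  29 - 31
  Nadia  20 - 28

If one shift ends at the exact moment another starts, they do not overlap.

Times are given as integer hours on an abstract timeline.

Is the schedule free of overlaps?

Sorted by start: Kenji, Tariq, Amara, Omar, Nadia, Rohan, Marcus, Aoife.
Tariq starts before Kenji ends → Kenji and Tariq overlap.
That's a conflict, so the schedule is not conflict-free.

No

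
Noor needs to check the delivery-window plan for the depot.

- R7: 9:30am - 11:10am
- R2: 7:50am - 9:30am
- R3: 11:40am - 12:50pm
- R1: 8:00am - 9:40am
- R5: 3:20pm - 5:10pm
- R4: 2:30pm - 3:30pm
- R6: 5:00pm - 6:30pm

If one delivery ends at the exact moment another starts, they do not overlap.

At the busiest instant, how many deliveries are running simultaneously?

2

Sweep the timeline, counting +1 at each start and −1 at each end (ends before starts at a tie):
7:50am start R2 → 1
8:00am start R1 → 2
9:30am end R2 → 1
9:30am start R7 → 2
9:40am end R1 → 1
11:10am end R7 → 0
11:40am start R3 → 1
12:50pm end R3 → 0
2:30pm start R4 → 1
3:20pm start R5 → 2
3:30pm end R4 → 1
5:00pm start R6 → 2
5:10pm end R5 → 1
6:30pm end R6 → 0
Peak is 2, at 8:00am (R1, R2).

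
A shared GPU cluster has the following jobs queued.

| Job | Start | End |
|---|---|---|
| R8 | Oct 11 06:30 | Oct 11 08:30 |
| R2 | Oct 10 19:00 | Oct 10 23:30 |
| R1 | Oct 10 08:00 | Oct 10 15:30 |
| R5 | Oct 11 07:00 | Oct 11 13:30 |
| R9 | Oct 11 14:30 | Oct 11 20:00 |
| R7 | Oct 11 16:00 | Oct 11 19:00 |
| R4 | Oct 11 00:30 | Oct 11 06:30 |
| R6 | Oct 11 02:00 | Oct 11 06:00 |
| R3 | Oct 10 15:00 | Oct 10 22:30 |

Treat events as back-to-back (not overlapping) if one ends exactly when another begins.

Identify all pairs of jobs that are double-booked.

R1 & R3, R2 & R3, R4 & R6, R5 & R8, R7 & R9

Check each pair: they overlap iff neither finishes before the other starts.
Sorted by start: R1, R3, R2, R4, R6, R8, R5, R9, R7.
R3 starts before R1 ends → R1 and R3 overlap.
R2 starts after R1 ends, so R1 has no further overlaps.
R2 starts before R3 ends → R3 and R2 overlap.
R4 starts after R3 ends, so R3 has no further overlaps.
R4 starts after R2 ends, so R2 has no further overlaps.
R6 starts before R4 ends → R4 and R6 overlap.
R8 starts exactly when R4 ends (back-to-back, no overlap), so R4 has no further overlaps.
R8 starts after R6 ends, so R6 has no further overlaps.
R5 starts before R8 ends → R8 and R5 overlap.
R9 starts after R8 ends, so R8 has no further overlaps.
R9 starts after R5 ends, so R5 has no further overlaps.
R7 starts before R9 ends → R9 and R7 overlap.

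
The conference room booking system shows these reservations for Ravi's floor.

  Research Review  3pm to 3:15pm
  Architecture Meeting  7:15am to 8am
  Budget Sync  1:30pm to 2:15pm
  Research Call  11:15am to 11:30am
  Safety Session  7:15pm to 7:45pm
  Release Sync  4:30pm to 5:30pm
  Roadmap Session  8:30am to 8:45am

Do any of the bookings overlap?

No

Sorted by start: Architecture Meeting, Roadmap Session, Research Call, Budget Sync, Research Review, Release Sync, Safety Session.
Roadmap Session starts after Architecture Meeting ends, so nothing later overlaps Architecture Meeting either.
Research Call starts after Roadmap Session ends, so nothing later overlaps Roadmap Session either.
Budget Sync starts after Research Call ends, so nothing later overlaps Research Call either.
Research Review starts after Budget Sync ends, so nothing later overlaps Budget Sync either.
Release Sync starts after Research Review ends, so nothing later overlaps Research Review either.
Safety Session starts after Release Sync ends.
Every pair is clear; the schedule has no overlaps.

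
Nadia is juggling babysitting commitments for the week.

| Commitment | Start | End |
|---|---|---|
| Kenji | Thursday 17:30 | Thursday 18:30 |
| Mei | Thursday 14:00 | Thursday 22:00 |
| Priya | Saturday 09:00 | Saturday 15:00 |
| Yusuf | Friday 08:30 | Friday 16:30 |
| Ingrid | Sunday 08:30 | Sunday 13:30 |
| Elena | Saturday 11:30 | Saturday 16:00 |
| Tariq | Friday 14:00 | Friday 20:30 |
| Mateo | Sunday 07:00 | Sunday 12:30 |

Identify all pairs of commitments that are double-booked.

Elena & Priya, Ingrid & Mateo, Kenji & Mei, Tariq & Yusuf

Two intervals overlap when each starts before the other ends.
Sorted by start: Mei, Kenji, Yusuf, Tariq, Priya, Elena, Mateo, Ingrid.
Kenji starts before Mei ends → Mei and Kenji overlap.
Yusuf starts after Mei ends; Mei is clear from here.
Yusuf starts after Kenji ends; Kenji is clear from here.
Tariq starts before Yusuf ends → Yusuf and Tariq overlap.
Priya starts after Yusuf ends; Yusuf is clear from here.
Priya starts after Tariq ends; Tariq is clear from here.
Elena starts before Priya ends → Priya and Elena overlap.
Mateo starts after Priya ends; Priya is clear from here.
Mateo starts after Elena ends; Elena is clear from here.
Ingrid starts before Mateo ends → Mateo and Ingrid overlap.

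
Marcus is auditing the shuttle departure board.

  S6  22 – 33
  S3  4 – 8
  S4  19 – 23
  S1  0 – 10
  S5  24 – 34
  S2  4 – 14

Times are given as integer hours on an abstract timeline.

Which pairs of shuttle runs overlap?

Sorted by start: S1, S2, S3, S4, S6, S5.
S2 starts before S1 ends → S1 and S2 overlap.
S3 starts before S1 ends → S1 and S3 overlap.
S4 starts after S1 ends, so S1 has no further overlaps.
S3 starts before S2 ends → S2 and S3 overlap.
S4 starts after S2 ends, so S2 has no further overlaps.
S4 starts after S3 ends, so S3 has no further overlaps.
S6 starts before S4 ends → S4 and S6 overlap.
S5 starts after S4 ends.
S5 starts before S6 ends → S6 and S5 overlap.

S1 & S2, S1 & S3, S2 & S3, S4 & S6, S5 & S6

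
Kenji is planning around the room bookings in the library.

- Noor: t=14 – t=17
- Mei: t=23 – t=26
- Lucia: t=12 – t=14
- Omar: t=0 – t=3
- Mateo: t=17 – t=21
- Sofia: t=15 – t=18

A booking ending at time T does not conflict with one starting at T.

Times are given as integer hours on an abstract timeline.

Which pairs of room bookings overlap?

Mateo & Sofia, Noor & Sofia

Sorted by start: Omar, Lucia, Noor, Sofia, Mateo, Mei.
Lucia starts after Omar ends, so nothing later overlaps Omar either.
Noor starts exactly when Lucia ends (back-to-back, no overlap), so nothing later overlaps Lucia either.
Sofia starts before Noor ends → Noor and Sofia overlap.
Mateo starts exactly when Noor ends (back-to-back, no overlap), so nothing later overlaps Noor either.
Mateo starts before Sofia ends → Sofia and Mateo overlap.
Mei starts after Sofia ends.
Mei starts after Mateo ends.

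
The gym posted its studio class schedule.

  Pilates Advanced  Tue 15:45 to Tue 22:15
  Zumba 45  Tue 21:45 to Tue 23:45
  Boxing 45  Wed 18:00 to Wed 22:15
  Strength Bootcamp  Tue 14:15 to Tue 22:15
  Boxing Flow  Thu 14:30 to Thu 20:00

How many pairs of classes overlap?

Check each pair: they overlap iff neither finishes before the other starts.
Sorted by start: Strength Bootcamp, Pilates Advanced, Zumba 45, Boxing 45, Boxing Flow.
Pilates Advanced starts before Strength Bootcamp ends → Strength Bootcamp and Pilates Advanced overlap.
Zumba 45 starts before Strength Bootcamp ends → Strength Bootcamp and Zumba 45 overlap.
Boxing 45 starts after Strength Bootcamp ends, so nothing later overlaps Strength Bootcamp either.
Zumba 45 starts before Pilates Advanced ends → Pilates Advanced and Zumba 45 overlap.
Boxing 45 starts after Pilates Advanced ends, so nothing later overlaps Pilates Advanced either.
Boxing 45 starts after Zumba 45 ends, so nothing later overlaps Zumba 45 either.
Boxing Flow starts after Boxing 45 ends.
Overlapping pairs: Pilates Advanced & Strength Bootcamp, Pilates Advanced & Zumba 45, Strength Bootcamp & Zumba 45 — 3 in total.

3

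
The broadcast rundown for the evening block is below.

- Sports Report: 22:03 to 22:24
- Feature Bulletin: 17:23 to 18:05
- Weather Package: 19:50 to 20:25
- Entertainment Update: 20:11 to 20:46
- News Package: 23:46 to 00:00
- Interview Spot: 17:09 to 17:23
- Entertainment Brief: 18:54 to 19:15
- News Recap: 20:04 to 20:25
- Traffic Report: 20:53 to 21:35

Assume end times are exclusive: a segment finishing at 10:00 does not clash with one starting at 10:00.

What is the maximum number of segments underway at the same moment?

Sweep the timeline, counting +1 at each start and −1 at each end (ends before starts at a tie):
17:09 start Interview Spot → 1
17:23 end Interview Spot → 0
17:23 start Feature Bulletin → 1
18:05 end Feature Bulletin → 0
18:54 start Entertainment Brief → 1
19:15 end Entertainment Brief → 0
19:50 start Weather Package → 1
20:04 start News Recap → 2
20:11 start Entertainment Update → 3
20:25 end News Recap → 2
20:25 end Weather Package → 1
20:46 end Entertainment Update → 0
20:53 start Traffic Report → 1
21:35 end Traffic Report → 0
22:03 start Sports Report → 1
22:24 end Sports Report → 0
23:46 start News Package → 1
00:00 end News Package → 0
Peak is 3, at 20:11 (Entertainment Update, News Recap, Weather Package).

3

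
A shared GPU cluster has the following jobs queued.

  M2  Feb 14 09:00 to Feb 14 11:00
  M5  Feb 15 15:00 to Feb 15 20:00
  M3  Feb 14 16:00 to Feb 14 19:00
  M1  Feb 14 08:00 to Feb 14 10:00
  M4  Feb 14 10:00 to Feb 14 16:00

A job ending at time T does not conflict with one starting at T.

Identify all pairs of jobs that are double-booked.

M1 & M2, M2 & M4

Sorted by start: M1, M2, M4, M3, M5.
M2 starts before M1 ends → M1 and M2 overlap.
M4 starts exactly when M1 ends (back-to-back, no overlap); M1 is clear from here.
M4 starts before M2 ends → M2 and M4 overlap.
M3 starts after M2 ends; M2 is clear from here.
M3 starts exactly when M4 ends (back-to-back, no overlap); M4 is clear from here.
M5 starts after M3 ends.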